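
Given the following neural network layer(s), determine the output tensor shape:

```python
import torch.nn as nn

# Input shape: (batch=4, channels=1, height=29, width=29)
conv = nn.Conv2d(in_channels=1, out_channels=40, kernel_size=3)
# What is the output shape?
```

Input: (4, 1, 29, 29) -> Output: (4, 40, 27, 27)

Answer: (4, 40, 27, 27)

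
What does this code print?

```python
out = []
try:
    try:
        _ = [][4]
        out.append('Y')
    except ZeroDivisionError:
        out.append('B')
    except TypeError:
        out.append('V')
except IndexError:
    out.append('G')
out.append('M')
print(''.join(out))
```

Execution trace: 'G' (outer except IndexError) → 'M' (after the try/except). Output: GM

Answer: GM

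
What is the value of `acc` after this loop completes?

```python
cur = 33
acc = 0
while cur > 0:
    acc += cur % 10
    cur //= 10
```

Sum digits of 33
`acc` takes the values: 0 → 3 → 6

Answer: 6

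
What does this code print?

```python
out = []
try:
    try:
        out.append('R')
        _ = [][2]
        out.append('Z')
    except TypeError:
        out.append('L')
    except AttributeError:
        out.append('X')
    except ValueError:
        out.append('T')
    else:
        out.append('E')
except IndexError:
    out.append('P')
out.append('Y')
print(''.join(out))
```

Execution trace: 'R' (try body) → 'P' (outer except IndexError) → 'Y' (after the try/except). Output: RPY

Answer: RPY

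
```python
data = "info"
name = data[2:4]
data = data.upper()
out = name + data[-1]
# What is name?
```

Trace:
`data = "info"` → data = 'info'
`name = data[2:4]` → name = 'fo'
`data = data.upper()` → data = 'INFO'
`out = name + data[-1]` → out = 'foO'
So name = 'fo'

Answer: 'fo'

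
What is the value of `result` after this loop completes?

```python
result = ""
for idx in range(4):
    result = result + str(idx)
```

Concatenate digits 0 to 3
`result` takes the values: "" → "0" → "01" → "012" → "0123"

Answer: "0123"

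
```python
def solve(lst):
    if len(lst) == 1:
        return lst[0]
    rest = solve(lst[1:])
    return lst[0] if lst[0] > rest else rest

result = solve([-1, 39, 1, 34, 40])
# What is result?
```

Recursive max over [-1, 39, 1, 34, 40] = 40

Answer: 40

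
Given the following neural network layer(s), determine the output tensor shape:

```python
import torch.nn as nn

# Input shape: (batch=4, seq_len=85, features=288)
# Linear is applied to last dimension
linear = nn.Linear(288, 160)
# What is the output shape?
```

Input: (4, 85, 288) -> Output: (4, 85, 160)

Answer: (4, 85, 160)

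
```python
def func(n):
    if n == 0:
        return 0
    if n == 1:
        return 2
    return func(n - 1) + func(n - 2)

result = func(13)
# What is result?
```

Build up from base cases: func(0)=0, func(1)=2, func(2)=2, func(3)=4, func(4)=6, func(5)=10, func(6)=16, ..., func(13)=466

Answer: 466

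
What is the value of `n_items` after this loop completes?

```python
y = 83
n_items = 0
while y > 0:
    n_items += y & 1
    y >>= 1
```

Count set bits in 83 (binary: 0b1010011)
`n_items` takes the values: 0 → 1 → 2 → 3 → 4

Answer: 4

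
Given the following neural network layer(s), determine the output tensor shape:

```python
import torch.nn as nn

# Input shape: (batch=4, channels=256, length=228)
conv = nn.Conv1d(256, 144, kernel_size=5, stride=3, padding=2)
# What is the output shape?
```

Input: (4, 256, 228) -> Output: (4, 144, 76)

Answer: (4, 144, 76)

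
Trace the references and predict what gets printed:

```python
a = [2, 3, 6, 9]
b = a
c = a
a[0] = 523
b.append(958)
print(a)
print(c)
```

Key concept: multiple aliases.
Step by step:
`a = [2, 3, 6, 9]` → a = [2, 3, 6, 9]
`b = a` → b = [2, 3, 6, 9] (same object as a)
`c = a` → c = [2, 3, 6, 9] (same object as a, b)
`a[0] = 523` → a = [523, 3, 6, 9] (same object as b, c); b = [523, 3, 6, 9] (same object as a, c); c = [523, 3, 6, 9] (same object as a, b)
`b.append(958)` → a = [523, 3, 6, 9, 958] (same object as b, c); b = [523, 3, 6, 9, 958] (same object as a, c); c = [523, 3, 6, 9, 958] (same object as a, b)
`print(a)` → prints [523, 3, 6, 9, 958]
`print(c)` → prints [523, 3, 6, 9, 958]

Answer:
[523, 3, 6, 9, 958]
[523, 3, 6, 9, 958]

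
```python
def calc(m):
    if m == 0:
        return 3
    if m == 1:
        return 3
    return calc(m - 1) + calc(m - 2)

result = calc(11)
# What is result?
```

Build up from base cases: calc(0)=3, calc(1)=3, calc(2)=6, calc(3)=9, calc(4)=15, calc(5)=24, calc(6)=39, ..., calc(11)=432

Answer: 432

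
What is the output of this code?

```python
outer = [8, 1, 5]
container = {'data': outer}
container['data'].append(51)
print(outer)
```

Key concept: dict holds reference to list.
Step by step:
`outer = [8, 1, 5]` → outer = [8, 1, 5]
`container = {'data': outer}` → container = {'data': [8, 1, 5]}
`container['data'].append(51)` → outer = [8, 1, 5, 51]; container = {'data': [8, 1, 5, 51]}
`print(outer)` → prints [8, 1, 5, 51]

Answer: [8, 1, 5, 51]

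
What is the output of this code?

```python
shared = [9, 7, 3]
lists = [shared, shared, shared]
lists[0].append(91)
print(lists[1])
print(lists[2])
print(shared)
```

Key concept: list of same reference.
Step by step:
`shared = [9, 7, 3]` → shared = [9, 7, 3]
`lists = [shared, shared, shared]` → lists = [[9, 7, 3], [9, 7, 3], [9, 7, 3]]
`lists[0].append(91)` → shared = [9, 7, 3, 91]; lists = [[9, 7, 3, 91], [9, 7, 3, 91], [9, 7, 3, 91]]
`print(lists[1])` → prints [9, 7, 3, 91]
`print(lists[2])` → prints [9, 7, 3, 91]
`print(shared)` → prints [9, 7, 3, 91]

Answer:
[9, 7, 3, 91]
[9, 7, 3, 91]
[9, 7, 3, 91]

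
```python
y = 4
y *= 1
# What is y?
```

Trace:
`y = 4` → y = 4
`y *= 1` → y = 4
So y = 4

Answer: 4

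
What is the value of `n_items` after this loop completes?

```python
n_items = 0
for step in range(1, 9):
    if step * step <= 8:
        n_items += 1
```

Count numbers where step² ≤ 8
`n_items` takes the values: 0 → 1 → 2

Answer: 2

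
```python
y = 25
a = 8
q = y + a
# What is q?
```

Trace:
`y = 25` → y = 25
`a = 8` → a = 8
`q = y + a` → q = 33
So q = 33

Answer: 33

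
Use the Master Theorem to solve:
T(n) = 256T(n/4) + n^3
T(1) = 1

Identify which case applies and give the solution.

a=256, b=4, f(n)=n^3. log_4(256) = 4. Since c=3 < 4, Case 1 applies: T(n) = Θ(n^log_b(a)) = O(n^4).

Answer: O(n^4) - Case 1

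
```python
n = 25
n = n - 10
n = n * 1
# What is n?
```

Trace:
`n = 25` → n = 25
`n = n - 10` → n = 15
`n = n * 1` → n = 15
So n = 15

Answer: 15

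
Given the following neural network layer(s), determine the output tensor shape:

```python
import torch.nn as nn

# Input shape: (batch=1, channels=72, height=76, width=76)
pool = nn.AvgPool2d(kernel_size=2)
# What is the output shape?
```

Input: (1, 72, 76, 76) -> Output: (1, 72, 38, 38)

Answer: (1, 72, 38, 38)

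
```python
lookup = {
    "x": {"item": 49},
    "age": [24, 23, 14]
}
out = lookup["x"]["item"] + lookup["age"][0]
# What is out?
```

Trace:
`lookup = { ...` → lookup = {'x': {'item': 49}, 'age': [24, 23, 14]}
`out = lookup["x"]["item"] + lookup["age"][0]` → out = 73
So out = 73

Answer: 73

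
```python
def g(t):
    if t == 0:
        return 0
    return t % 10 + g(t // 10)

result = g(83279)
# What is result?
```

Sum of digits of 83279: 9 + 7 + 2 + 3 + 8 = 29

Answer: 29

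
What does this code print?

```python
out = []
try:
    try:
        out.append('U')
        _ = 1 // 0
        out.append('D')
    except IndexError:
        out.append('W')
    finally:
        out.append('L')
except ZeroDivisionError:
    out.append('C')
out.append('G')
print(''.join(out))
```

Execution trace: 'U' (inner try body) → 'L' (inner finally) → 'C' (outer except ZeroDivisionError) → 'G' (after the try/except). Output: ULCG

Answer: ULCG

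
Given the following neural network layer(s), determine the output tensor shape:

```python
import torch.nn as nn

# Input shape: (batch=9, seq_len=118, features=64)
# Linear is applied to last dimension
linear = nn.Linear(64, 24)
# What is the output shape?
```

Input: (9, 118, 64) -> Output: (9, 118, 24)

Answer: (9, 118, 24)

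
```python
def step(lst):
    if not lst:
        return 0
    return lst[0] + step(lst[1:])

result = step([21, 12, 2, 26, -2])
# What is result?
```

21 + 12 + 2 + 26 + (-2) + 0 = 59

Answer: 59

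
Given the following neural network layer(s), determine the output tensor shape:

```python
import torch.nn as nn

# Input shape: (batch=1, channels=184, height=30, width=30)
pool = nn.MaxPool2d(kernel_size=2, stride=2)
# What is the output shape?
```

Input: (1, 184, 30, 30) -> Output: (1, 184, 15, 15)

Answer: (1, 184, 15, 15)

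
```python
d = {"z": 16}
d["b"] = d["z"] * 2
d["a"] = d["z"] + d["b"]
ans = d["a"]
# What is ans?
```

Trace:
`d = {"z": 16}` → d = {'z': 16}
`d["b"] = d["z"] * 2` → d = {'z': 16, 'b': 32}
`d["a"] = d["z"] + d["b"]` → d = {'z': 16, 'b': 32, 'a': 48}
`ans = d["a"]` → ans = 48
So ans = 48

Answer: 48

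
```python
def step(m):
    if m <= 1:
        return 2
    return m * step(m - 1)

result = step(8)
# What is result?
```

step(8) = 8 * 7 * 6 * 5 * 4 * 3 * 2 * 2 = 80640

Answer: 80640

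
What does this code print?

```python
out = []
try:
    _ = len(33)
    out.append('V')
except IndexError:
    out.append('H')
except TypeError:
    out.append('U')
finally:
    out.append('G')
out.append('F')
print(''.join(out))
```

Execution trace: 'U' (except TypeError) → 'G' (finally) → 'F' (after the try/except). Output: UGF

Answer: UGF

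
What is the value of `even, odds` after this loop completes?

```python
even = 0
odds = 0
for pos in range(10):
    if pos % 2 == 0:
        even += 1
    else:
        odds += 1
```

Count evens and odds in range(10)
`even, odds` takes the values: (0, 0) → (1, 0) → (1, 1) → (2, 1) → (2, 2) → (3, 2) → (3, 3) → (4, 3) → (4, 4) → (5, 4) → (5, 5)

Answer: 5, 5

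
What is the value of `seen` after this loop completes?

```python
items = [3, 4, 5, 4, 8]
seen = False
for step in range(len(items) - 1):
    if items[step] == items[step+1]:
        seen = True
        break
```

Check consecutive duplicates in [3, 4, 5, 4, 8]
`seen` takes the values: False

Answer: False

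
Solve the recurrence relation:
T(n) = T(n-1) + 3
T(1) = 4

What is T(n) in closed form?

Unrolling: T(n) = T(1) + 3·(n-1) = 4 + 3(n-1) = 3n + 1.

Answer: T(n) = 3n + 1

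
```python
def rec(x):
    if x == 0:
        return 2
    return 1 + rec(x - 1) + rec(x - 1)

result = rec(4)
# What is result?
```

rec(x) = 1 + 2·rec(x-1), rec(0)=2. Closed form: (2+1)·2^4 - 1 = 47.

Answer: 47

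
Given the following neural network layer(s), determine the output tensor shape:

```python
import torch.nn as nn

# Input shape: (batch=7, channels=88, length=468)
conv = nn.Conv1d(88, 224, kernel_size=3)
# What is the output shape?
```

Input: (7, 88, 468) -> Output: (7, 224, 466)

Answer: (7, 224, 466)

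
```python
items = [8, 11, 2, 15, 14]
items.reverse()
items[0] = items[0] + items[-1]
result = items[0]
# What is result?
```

Trace:
`items = [8, 11, 2, 15, 14]` → items = [8, 11, 2, 15, 14]
`items.reverse()` → items = [14, 15, 2, 11, 8]
`items[0] = items[0] + items[-1]` → items = [22, 15, 2, 11, 8]
`result = items[0]` → result = 22
So result = 22

Answer: 22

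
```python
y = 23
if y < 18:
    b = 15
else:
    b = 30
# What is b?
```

Trace:
`y = 23` → y = 23
`if y < 18: ...` → y < 18 is False, take else branch → b = 30
So b = 30

Answer: 30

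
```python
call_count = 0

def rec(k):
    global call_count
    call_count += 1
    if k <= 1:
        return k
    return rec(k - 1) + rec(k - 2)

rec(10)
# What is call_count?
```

Calls(k) = 1 + Calls(k-1) + Calls(k-2); Calls(0)=Calls(1)=1. For k=10 this gives 177.

Answer: 177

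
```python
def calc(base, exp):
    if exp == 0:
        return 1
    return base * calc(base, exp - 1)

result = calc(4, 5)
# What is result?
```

calc(4, 5) = 4 * 4 * 4 * 4 * 4 = 1024

Answer: 1024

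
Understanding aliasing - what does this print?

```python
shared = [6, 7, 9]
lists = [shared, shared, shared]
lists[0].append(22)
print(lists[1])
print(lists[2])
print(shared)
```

Key concept: list of same reference.
Step by step:
`shared = [6, 7, 9]` → shared = [6, 7, 9]
`lists = [shared, shared, shared]` → lists = [[6, 7, 9], [6, 7, 9], [6, 7, 9]]
`lists[0].append(22)` → shared = [6, 7, 9, 22]; lists = [[6, 7, 9, 22], [6, 7, 9, 22], [6, 7, 9, 22]]
`print(lists[1])` → prints [6, 7, 9, 22]
`print(lists[2])` → prints [6, 7, 9, 22]
`print(shared)` → prints [6, 7, 9, 22]

Answer:
[6, 7, 9, 22]
[6, 7, 9, 22]
[6, 7, 9, 22]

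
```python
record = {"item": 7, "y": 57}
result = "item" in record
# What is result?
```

Trace:
`record = {"item": 7, "y": 57}` → record = {'item': 7, 'y': 57}
`result = "item" in record` → result = True
So result = True

Answer: True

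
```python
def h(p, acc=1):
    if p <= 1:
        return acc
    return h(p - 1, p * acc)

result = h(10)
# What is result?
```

Accumulator trace (n, acc): (10, 1) -> (9, 10) -> (8, 90) -> (7, 720) -> (6, 5040) -> (5, 30240) -> (4, 151200) -> (3, 604800) -> (2, 1814400) -> (1, 3628800) -> return 3628800

Answer: 3628800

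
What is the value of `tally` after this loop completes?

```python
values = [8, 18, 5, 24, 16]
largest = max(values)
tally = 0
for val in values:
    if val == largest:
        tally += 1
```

Count of max value 24 in [8, 18, 5, 24, 16]
`tally` takes the values: 0 → 1

Answer: 1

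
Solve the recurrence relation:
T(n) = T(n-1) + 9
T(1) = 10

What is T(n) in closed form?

Unrolling: T(n) = T(1) + 9·(n-1) = 10 + 9(n-1) = 9n + 1.

Answer: T(n) = 9n + 1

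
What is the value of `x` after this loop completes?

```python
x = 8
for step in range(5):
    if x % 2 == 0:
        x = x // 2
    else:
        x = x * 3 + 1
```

Collatz-style transformation from 8
`x` takes the values: 8 → 4 → 2 → 1 → 4 → 2

Answer: 2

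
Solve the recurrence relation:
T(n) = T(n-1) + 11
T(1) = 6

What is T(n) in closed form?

Unrolling: T(n) = T(1) + 11·(n-1) = 6 + 11(n-1) = 11n - 5.

Answer: T(n) = 11n - 5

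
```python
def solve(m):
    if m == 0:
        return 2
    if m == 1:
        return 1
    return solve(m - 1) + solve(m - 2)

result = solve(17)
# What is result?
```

Build up from base cases: solve(0)=2, solve(1)=1, solve(2)=3, solve(3)=4, solve(4)=7, solve(5)=11, solve(6)=18, ..., solve(17)=3571

Answer: 3571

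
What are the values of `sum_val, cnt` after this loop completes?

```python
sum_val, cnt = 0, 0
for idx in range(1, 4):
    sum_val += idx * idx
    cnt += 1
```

Sum of squares and count
`sum_val, cnt` takes the values: (0, 0) → (1, 0) → (1, 1) → (5, 1) → (5, 2) → (14, 2) → (14, 3)

Answer: 14, 3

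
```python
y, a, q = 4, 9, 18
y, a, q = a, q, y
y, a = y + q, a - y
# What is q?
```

Trace:
`y, a, q = 4, 9, 18` → y = 4; a = 9; q = 18
`y, a, q = a, q, y` → y = 9; a = 18; q = 4
`y, a = y + q, a - y` → y = 13; a = 9
So q = 4

Answer: 4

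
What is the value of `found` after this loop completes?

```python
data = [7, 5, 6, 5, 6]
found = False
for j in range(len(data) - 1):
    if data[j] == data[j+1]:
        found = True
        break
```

Check consecutive duplicates in [7, 5, 6, 5, 6]
`found` takes the values: False

Answer: False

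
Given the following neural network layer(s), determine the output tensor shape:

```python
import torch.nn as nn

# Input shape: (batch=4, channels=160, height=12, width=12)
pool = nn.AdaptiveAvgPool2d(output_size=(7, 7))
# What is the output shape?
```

Input: (4, 160, 12, 12) -> Output: (4, 160, 7, 7)

Answer: (4, 160, 7, 7)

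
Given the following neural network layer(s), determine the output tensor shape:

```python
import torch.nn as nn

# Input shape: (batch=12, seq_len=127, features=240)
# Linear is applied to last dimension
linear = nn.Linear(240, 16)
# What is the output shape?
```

Input: (12, 127, 240) -> Output: (12, 127, 16)

Answer: (12, 127, 16)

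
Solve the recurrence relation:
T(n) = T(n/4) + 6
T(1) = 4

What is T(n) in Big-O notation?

Each step divides n by 4 and adds 6. After log_4(n) steps we reach T(1)=4. So T(n) = 6·log_4(n) + 4 = O(log n).

Answer: O(log n)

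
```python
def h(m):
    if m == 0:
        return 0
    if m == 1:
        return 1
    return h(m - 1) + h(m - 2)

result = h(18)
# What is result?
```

Build up from base cases: h(0)=0, h(1)=1, h(2)=1, h(3)=2, h(4)=3, h(5)=5, h(6)=8, ..., h(18)=2584

Answer: 2584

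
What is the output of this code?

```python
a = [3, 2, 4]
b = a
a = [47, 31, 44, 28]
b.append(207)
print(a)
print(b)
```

Key concept: rebinding vs mutation: a is rebound to a new list, b still points at the original.
Step by step:
`a = [3, 2, 4]` → a = [3, 2, 4]
`b = a` → b = [3, 2, 4] (same object as a)
`a = [47, 31, 44, 28]` → a = [47, 31, 44, 28]
`b.append(207)` → b = [3, 2, 4, 207]
`print(a)` → prints [47, 31, 44, 28]
`print(b)` → prints [3, 2, 4, 207]

Answer:
[47, 31, 44, 28]
[3, 2, 4, 207]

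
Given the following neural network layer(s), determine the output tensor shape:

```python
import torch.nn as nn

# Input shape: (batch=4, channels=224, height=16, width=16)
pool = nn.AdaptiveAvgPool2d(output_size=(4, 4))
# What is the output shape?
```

Input: (4, 224, 16, 16) -> Output: (4, 224, 4, 4)

Answer: (4, 224, 4, 4)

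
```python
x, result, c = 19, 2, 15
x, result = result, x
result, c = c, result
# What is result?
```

Trace:
`x, result, c = 19, 2, 15` → x = 19; result = 2; c = 15
`x, result = result, x` → x = 2; result = 19
`result, c = c, result` → result = 15; c = 19
So result = 15

Answer: 15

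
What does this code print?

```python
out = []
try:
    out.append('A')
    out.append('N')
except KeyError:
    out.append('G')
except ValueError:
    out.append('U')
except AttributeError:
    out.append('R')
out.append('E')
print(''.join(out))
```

Execution trace: 'A' (try body) → 'N' (try body, no exception) → 'E' (after the try/except). Output: ANE

Answer: ANE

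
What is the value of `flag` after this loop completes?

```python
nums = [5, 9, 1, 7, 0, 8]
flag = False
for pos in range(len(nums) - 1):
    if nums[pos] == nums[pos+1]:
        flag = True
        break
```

Check consecutive duplicates in [5, 9, 1, 7, 0, 8]
`flag` takes the values: False

Answer: False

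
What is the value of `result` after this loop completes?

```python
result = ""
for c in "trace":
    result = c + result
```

Reverse 'trace'
`result` takes the values: "" → "t" → "rt" → "art" → "cart" → "ecart"

Answer: "ecart"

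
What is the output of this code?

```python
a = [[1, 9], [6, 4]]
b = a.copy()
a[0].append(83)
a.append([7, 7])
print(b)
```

Key concept: shallow copy with nested lists.
Step by step:
`a = [[1, 9], [6, 4]]` → a = [[1, 9], [6, 4]]
`b = a.copy()` → b = [[1, 9], [6, 4]]
`a[0].append(83)` → a = [[1, 9, 83], [6, 4]]; b = [[1, 9, 83], [6, 4]]
`a.append([7, 7])` → a = [[1, 9, 83], [6, 4], [7, 7]]
`print(b)` → prints [[1, 9, 83], [6, 4]]

Answer: [[1, 9, 83], [6, 4]]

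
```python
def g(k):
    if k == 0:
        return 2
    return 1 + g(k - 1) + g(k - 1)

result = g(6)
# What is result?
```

g(k) = 1 + 2·g(k-1), g(0)=2. Closed form: (2+1)·2^6 - 1 = 191.

Answer: 191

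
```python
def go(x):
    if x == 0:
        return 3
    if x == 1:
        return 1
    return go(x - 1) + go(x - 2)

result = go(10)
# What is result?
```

Build up from base cases: go(0)=3, go(1)=1, go(2)=4, go(3)=5, go(4)=9, go(5)=14, go(6)=23, ..., go(10)=157

Answer: 157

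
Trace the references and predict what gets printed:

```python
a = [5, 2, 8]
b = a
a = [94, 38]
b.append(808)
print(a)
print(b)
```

Key concept: rebinding vs mutation: a is rebound to a new list, b still points at the original.
Step by step:
`a = [5, 2, 8]` → a = [5, 2, 8]
`b = a` → b = [5, 2, 8] (same object as a)
`a = [94, 38]` → a = [94, 38]
`b.append(808)` → b = [5, 2, 8, 808]
`print(a)` → prints [94, 38]
`print(b)` → prints [5, 2, 8, 808]

Answer:
[94, 38]
[5, 2, 8, 808]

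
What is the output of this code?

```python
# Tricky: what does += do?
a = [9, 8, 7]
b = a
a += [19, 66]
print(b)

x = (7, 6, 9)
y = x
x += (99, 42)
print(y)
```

Key concept: += behavior differs for mutable vs immutable.
Step by step:
`a = [9, 8, 7]` → a = [9, 8, 7]
`b = a` → b = [9, 8, 7] (same object as a)
`a += [19, 66]` → a = [9, 8, 7, 19, 66] (same object as b); b = [9, 8, 7, 19, 66] (same object as a)
`print(b)` → prints [9, 8, 7, 19, 66]
`x = (7, 6, 9)` → x = (7, 6, 9)
`y = x` → y = (7, 6, 9)
`x += (99, 42)` → x = (7, 6, 9, 99, 42)
`print(y)` → prints (7, 6, 9)

Answer:
[9, 8, 7, 19, 66]
(7, 6, 9)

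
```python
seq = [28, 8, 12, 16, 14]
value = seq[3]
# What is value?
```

Trace:
`seq = [28, 8, 12, 16, 14]` → seq = [28, 8, 12, 16, 14]
`value = seq[3]` → value = 16
So value = 16

Answer: 16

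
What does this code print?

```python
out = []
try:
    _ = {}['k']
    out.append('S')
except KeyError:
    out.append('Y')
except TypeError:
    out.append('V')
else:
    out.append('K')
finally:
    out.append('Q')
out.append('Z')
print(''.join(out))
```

Execution trace: 'Y' (except KeyError) → 'Q' (finally) → 'Z' (after the try/except). Output: YQZ

Answer: YQZ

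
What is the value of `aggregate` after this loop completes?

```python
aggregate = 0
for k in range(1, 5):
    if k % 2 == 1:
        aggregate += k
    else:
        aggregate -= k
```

Add odd, subtract even
`aggregate` takes the values: 0 → 1 → -1 → 2 → -2

Answer: -2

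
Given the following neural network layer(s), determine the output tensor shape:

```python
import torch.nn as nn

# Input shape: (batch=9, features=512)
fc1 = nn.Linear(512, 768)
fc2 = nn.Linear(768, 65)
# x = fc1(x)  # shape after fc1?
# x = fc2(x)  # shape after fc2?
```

Input: (9, 512) -> after fc1: (9, 768) -> Output: (9, 65)

Answer: (9, 65)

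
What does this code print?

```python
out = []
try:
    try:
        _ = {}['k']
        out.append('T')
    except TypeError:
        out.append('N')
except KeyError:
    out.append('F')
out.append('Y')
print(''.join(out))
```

Execution trace: 'F' (outer except KeyError) → 'Y' (after the try/except). Output: FY

Answer: FY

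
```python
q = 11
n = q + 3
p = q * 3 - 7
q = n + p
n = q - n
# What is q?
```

Trace:
`q = 11` → q = 11
`n = q + 3` → n = 14
`p = q * 3 - 7` → p = 26
`q = n + p` → q = 40
`n = q - n` → n = 26
So q = 40

Answer: 40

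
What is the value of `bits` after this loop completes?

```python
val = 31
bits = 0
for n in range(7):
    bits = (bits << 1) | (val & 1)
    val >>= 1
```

Reverse lowest 7 bits of 31
`bits` takes the values: 0 → 1 → 3 → 7 → 15 → 31 → 62 → 124

Answer: 124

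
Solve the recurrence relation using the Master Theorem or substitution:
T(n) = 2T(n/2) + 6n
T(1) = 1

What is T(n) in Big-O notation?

By Master Theorem: a=2, b=2, f(n)=6n. Since log_2(2) = 1 and f(n) = Θ(n^1), Case 2 applies. T(n) = O(n log n).

Answer: O(n log n)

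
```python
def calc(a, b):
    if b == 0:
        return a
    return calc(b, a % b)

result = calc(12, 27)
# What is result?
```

calc(12, 27) -> calc(27, 12) -> calc(12, 3) -> calc(3, 0) -> 3

Answer: 3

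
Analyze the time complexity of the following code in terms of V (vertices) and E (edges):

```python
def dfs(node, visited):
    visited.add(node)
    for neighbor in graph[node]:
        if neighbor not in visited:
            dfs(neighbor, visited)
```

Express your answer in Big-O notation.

This is Depth-first search (recursive). Time complexity: O(V + E).

Answer: O(V + E)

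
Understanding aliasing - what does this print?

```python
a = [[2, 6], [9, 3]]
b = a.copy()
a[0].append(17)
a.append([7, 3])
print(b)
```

Key concept: shallow copy with nested lists.
Step by step:
`a = [[2, 6], [9, 3]]` → a = [[2, 6], [9, 3]]
`b = a.copy()` → b = [[2, 6], [9, 3]]
`a[0].append(17)` → a = [[2, 6, 17], [9, 3]]; b = [[2, 6, 17], [9, 3]]
`a.append([7, 3])` → a = [[2, 6, 17], [9, 3], [7, 3]]
`print(b)` → prints [[2, 6, 17], [9, 3]]

Answer: [[2, 6, 17], [9, 3]]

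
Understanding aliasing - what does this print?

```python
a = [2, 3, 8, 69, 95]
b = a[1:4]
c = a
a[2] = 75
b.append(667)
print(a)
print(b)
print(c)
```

Key concept: slice vs alias.
Step by step:
`a = [2, 3, 8, 69, 95]` → a = [2, 3, 8, 69, 95]
`b = a[1:4]` → b = [3, 8, 69]
`c = a` → c = [2, 3, 8, 69, 95] (same object as a)
`a[2] = 75` → a = [2, 3, 75, 69, 95] (same object as c); c = [2, 3, 75, 69, 95] (same object as a)
`b.append(667)` → b = [3, 8, 69, 667]
`print(a)` → prints [2, 3, 75, 69, 95]
`print(b)` → prints [3, 8, 69, 667]
`print(c)` → prints [2, 3, 75, 69, 95]

Answer:
[2, 3, 75, 69, 95]
[3, 8, 69, 667]
[2, 3, 75, 69, 95]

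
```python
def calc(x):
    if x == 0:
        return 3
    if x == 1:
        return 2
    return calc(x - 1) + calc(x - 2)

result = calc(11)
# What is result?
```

Build up from base cases: calc(0)=3, calc(1)=2, calc(2)=5, calc(3)=7, calc(4)=12, calc(5)=19, calc(6)=31, ..., calc(11)=343

Answer: 343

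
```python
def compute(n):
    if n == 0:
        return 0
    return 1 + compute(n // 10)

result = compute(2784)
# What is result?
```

Count of digits of 2784: 4

Answer: 4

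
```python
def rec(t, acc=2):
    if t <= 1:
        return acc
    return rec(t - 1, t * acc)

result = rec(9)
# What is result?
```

Accumulator trace (n, acc): (9, 2) -> (8, 18) -> (7, 144) -> (6, 1008) -> (5, 6048) -> (4, 30240) -> (3, 120960) -> (2, 362880) -> (1, 725760) -> return 725760

Answer: 725760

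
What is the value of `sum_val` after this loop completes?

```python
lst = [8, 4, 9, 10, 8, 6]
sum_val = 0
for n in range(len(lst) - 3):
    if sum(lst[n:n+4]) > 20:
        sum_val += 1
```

Count windows with sum > 20
`sum_val` takes the values: 0 → 1 → 2 → 3

Answer: 3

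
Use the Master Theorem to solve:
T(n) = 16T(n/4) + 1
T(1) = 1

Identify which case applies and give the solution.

a=16, b=4, f(n)=1. log_4(16) = 2. Since c=0 < 2, Case 1 applies: T(n) = Θ(n^log_b(a)) = O(n^2).

Answer: O(n^2) - Case 1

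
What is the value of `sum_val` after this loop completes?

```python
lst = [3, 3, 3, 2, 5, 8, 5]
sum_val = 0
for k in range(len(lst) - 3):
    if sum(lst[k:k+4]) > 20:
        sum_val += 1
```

Count windows with sum > 20
`sum_val` takes the values: 0

Answer: 0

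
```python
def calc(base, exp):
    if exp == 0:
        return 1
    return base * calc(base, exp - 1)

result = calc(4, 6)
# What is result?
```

calc(4, 6) = 4 * 4 * 4 * 4 * 4 * 4 = 4096

Answer: 4096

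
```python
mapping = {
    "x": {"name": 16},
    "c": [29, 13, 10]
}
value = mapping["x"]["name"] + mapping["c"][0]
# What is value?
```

Trace:
`mapping = { ...` → mapping = {'x': {'name': 16}, 'c': [29, 13, 10]}
`value = mapping["x"]["name"] + mapping["c"][0]` → value = 45
So value = 45

Answer: 45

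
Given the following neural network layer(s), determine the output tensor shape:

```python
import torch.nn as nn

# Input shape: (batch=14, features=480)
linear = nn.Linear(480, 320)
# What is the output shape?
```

Input: (14, 480) -> Output: (14, 320)

Answer: (14, 320)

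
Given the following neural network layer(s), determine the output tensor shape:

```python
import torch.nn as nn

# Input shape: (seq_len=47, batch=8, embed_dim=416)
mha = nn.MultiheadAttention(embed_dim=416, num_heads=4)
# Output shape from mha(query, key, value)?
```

Input: (47, 8, 416) -> Output: (47, 8, 416)

Answer: (47, 8, 416)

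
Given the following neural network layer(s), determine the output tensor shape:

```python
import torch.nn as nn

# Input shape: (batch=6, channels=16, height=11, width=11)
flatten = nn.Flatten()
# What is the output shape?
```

Input: (6, 16, 11, 11) -> Output: (6, 1936)

Answer: (6, 1936)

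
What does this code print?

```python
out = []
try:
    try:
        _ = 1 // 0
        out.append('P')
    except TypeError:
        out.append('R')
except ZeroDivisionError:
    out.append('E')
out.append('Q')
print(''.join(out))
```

Execution trace: 'E' (outer except ZeroDivisionError) → 'Q' (after the try/except). Output: EQ

Answer: EQ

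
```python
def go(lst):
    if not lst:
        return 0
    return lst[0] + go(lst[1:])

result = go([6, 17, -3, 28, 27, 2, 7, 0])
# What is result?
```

6 + 17 + (-3) + 28 + 27 + 2 + 7 + 0 + 0 = 84

Answer: 84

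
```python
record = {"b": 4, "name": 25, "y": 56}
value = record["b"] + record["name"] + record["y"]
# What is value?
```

Trace:
`record = {"b": 4, "name": 25, "y": 56}` → record = {'b': 4, 'name': 25, 'y': 56}
`value = record["b"] + record["name"] + record["y"]` → value = 85
So value = 85

Answer: 85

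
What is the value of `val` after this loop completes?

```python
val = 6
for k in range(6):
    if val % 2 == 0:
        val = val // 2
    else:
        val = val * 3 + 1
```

Collatz-style transformation from 6
`val` takes the values: 6 → 3 → 10 → 5 → 16 → 8 → 4

Answer: 4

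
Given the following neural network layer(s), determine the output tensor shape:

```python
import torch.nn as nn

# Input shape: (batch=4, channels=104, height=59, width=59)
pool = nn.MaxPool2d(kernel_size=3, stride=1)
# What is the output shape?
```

Input: (4, 104, 59, 59) -> Output: (4, 104, 57, 57)

Answer: (4, 104, 57, 57)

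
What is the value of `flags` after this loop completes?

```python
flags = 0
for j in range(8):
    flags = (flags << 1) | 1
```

Build 8 consecutive 1-bits: 0b11111111
`flags` takes the values: 0 → 1 → 3 → 7 → 15 → 31 → 63 → 127 → 255

Answer: 255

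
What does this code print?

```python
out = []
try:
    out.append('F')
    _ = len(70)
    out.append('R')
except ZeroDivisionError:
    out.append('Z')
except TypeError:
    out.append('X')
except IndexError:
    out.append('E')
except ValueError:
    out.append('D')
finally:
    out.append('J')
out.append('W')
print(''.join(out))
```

Execution trace: 'F' (try body) → 'X' (except TypeError) → 'J' (finally) → 'W' (after the try/except). Output: FXJW

Answer: FXJW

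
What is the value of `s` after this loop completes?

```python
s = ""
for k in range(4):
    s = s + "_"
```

Repeat '_' 4 times
`s` takes the values: "" → "_" → "__" → "___" → "____"

Answer: "____"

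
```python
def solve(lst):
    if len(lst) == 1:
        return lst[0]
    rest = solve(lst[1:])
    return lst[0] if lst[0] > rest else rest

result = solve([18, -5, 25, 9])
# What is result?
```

Recursive max over [18, -5, 25, 9] = 25

Answer: 25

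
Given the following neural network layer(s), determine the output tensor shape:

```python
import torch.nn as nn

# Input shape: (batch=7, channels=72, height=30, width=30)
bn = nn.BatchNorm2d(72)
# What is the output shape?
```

Input: (7, 72, 30, 30) -> Output: (7, 72, 30, 30)

Answer: (7, 72, 30, 30)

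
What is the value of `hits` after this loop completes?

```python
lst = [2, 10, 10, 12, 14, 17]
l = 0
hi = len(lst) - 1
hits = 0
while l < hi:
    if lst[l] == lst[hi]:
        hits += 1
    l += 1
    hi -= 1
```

Count matching pairs from ends
`hits` takes the values: 0

Answer: 0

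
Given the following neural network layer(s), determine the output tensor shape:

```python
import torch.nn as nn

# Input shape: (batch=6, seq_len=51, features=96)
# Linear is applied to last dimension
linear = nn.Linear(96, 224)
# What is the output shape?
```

Input: (6, 51, 96) -> Output: (6, 51, 224)

Answer: (6, 51, 224)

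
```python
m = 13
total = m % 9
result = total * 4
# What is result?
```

Trace:
`m = 13` → m = 13
`total = m % 9` → total = 4
`result = total * 4` → result = 16
So result = 16

Answer: 16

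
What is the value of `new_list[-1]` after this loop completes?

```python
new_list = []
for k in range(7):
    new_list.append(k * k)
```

Last element of squares 0 to 6
`new_list` takes the values: [] → [0] → [0, 1] → [0, 1, 4] → [0, 1, 4, 9] → [0, 1, 4, 9, 16] → [0, 1, 4, 9, 16, 25] → [0, 1, 4, 9, 16, 25, 36]
So `new_list[-1]` = 36

Answer: 36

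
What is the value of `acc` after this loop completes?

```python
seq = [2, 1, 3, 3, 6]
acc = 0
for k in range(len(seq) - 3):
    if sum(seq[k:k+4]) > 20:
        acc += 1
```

Count windows with sum > 20
`acc` takes the values: 0

Answer: 0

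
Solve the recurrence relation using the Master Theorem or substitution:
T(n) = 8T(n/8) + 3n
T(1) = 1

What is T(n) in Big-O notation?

By Master Theorem: a=8, b=8, f(n)=3n. Since log_8(8) = 1 and f(n) = Θ(n^1), Case 2 applies. T(n) = O(n log n).

Answer: O(n log n)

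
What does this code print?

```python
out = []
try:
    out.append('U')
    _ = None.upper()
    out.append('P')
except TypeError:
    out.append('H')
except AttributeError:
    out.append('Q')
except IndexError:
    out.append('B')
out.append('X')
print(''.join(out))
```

Execution trace: 'U' (try body) → 'Q' (except AttributeError) → 'X' (after the try/except). Output: UQX

Answer: UQX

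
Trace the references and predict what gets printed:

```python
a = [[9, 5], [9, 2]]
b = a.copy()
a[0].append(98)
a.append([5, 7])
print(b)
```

Key concept: shallow copy with nested lists.
Step by step:
`a = [[9, 5], [9, 2]]` → a = [[9, 5], [9, 2]]
`b = a.copy()` → b = [[9, 5], [9, 2]]
`a[0].append(98)` → a = [[9, 5, 98], [9, 2]]; b = [[9, 5, 98], [9, 2]]
`a.append([5, 7])` → a = [[9, 5, 98], [9, 2], [5, 7]]
`print(b)` → prints [[9, 5, 98], [9, 2]]

Answer: [[9, 5, 98], [9, 2]]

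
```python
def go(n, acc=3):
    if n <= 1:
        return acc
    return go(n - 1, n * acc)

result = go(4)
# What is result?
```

Accumulator trace (n, acc): (4, 3) -> (3, 12) -> (2, 36) -> (1, 72) -> return 72

Answer: 72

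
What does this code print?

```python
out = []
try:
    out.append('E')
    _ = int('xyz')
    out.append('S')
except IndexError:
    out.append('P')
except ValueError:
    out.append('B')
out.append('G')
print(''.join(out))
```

Execution trace: 'E' (try body) → 'B' (except ValueError) → 'G' (after the try/except). Output: EBG

Answer: EBG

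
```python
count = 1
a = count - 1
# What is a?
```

Trace:
`count = 1` → count = 1
`a = count - 1` → a = 0
So a = 0

Answer: 0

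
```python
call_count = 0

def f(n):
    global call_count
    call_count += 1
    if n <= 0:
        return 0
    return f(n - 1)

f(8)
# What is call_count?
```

Linear recursion stepping by 1: 9 calls from n=8 down to ≤0.

Answer: 9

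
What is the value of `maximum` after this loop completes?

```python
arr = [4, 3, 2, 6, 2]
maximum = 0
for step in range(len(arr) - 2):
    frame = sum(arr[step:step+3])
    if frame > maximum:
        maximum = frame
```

Max sum of 3-element window in [4, 3, 2, 6, 2]
`maximum` takes the values: 0 → 9 → 11

Answer: 11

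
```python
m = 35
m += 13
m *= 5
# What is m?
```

Trace:
`m = 35` → m = 35
`m += 13` → m = 48
`m *= 5` → m = 240
So m = 240

Answer: 240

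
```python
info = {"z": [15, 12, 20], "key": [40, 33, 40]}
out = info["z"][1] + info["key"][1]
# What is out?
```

Trace:
`info = {"z": [15, 12, 20], "key": [40, 33, 40]}` → info = {'z': [15, 12, 20], 'key': [40, 33, 40]}
`out = info["z"][1] + info["key"][1]` → out = 45
So out = 45

Answer: 45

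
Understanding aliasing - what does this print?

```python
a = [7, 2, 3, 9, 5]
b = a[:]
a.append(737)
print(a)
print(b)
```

Key concept: slice [:] creates copy.
Step by step:
`a = [7, 2, 3, 9, 5]` → a = [7, 2, 3, 9, 5]
`b = a[:]` → b = [7, 2, 3, 9, 5]
`a.append(737)` → a = [7, 2, 3, 9, 5, 737]
`print(a)` → prints [7, 2, 3, 9, 5, 737]
`print(b)` → prints [7, 2, 3, 9, 5]

Answer:
[7, 2, 3, 9, 5, 737]
[7, 2, 3, 9, 5]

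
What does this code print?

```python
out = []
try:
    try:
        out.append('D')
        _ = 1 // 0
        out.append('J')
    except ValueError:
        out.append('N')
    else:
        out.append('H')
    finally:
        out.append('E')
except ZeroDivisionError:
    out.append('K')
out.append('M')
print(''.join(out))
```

Execution trace: 'D' (try body) → 'E' (finally) → 'K' (outer except ZeroDivisionError) → 'M' (after the try/except). Output: DEKM

Answer: DEKM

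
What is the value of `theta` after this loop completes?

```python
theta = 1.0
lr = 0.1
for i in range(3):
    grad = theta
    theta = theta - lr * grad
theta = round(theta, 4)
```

Gradient descent: w = 1.0 * (1 - 0.1)^3
`theta` takes the values: 1.0 → 0.9 → 0.81 → 0.729

Answer: 0.729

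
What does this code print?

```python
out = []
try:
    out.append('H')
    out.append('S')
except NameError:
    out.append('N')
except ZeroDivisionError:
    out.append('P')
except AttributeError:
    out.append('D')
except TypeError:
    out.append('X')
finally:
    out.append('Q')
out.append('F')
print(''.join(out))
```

Execution trace: 'H' (try body) → 'S' (try body, no exception) → 'Q' (finally) → 'F' (after the try/except). Output: HSQF

Answer: HSQF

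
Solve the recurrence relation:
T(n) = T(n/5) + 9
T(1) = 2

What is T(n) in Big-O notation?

Each step divides n by 5 and adds 9. After log_5(n) steps we reach T(1)=2. So T(n) = 9·log_5(n) + 2 = O(log n).

Answer: O(log n)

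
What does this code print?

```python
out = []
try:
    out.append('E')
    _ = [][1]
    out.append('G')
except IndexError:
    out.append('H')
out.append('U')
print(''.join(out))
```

Execution trace: 'E' (try body) → 'H' (except IndexError) → 'U' (after the try/except). Output: EHU

Answer: EHU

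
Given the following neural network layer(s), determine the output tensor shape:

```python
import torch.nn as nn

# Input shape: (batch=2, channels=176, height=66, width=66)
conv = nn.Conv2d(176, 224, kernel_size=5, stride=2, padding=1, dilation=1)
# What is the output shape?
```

Input: (2, 176, 66, 66) -> Output: (2, 224, 32, 32)

Answer: (2, 224, 32, 32)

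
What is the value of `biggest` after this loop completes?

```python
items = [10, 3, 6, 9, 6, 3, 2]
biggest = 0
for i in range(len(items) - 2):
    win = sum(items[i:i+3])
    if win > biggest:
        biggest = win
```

Max sum of 3-element window in [10, 3, 6, 9, 6, 3, 2]
`biggest` takes the values: 0 → 19 → 21

Answer: 21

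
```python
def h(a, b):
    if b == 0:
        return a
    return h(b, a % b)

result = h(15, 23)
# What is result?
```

h(15, 23) -> h(23, 15) -> h(15, 8) -> h(8, 7) -> h(7, 1) -> h(1, 0) -> 1

Answer: 1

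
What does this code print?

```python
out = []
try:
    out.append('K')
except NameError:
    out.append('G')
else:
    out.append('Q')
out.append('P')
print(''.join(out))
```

Execution trace: 'K' (try body, no exception) → 'Q' (else) → 'P' (after the try/except). Output: KQP

Answer: KQP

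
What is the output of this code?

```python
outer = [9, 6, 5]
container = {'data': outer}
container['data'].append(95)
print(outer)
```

Key concept: dict holds reference to list.
Step by step:
`outer = [9, 6, 5]` → outer = [9, 6, 5]
`container = {'data': outer}` → container = {'data': [9, 6, 5]}
`container['data'].append(95)` → outer = [9, 6, 5, 95]; container = {'data': [9, 6, 5, 95]}
`print(outer)` → prints [9, 6, 5, 95]

Answer: [9, 6, 5, 95]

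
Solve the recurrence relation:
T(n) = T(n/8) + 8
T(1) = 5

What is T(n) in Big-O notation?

Each step divides n by 8 and adds 8. After log_8(n) steps we reach T(1)=5. So T(n) = 8·log_8(n) + 5 = O(log n).

Answer: O(log n)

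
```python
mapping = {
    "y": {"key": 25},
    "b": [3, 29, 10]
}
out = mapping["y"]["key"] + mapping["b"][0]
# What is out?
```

Trace:
`mapping = { ...` → mapping = {'y': {'key': 25}, 'b': [3, 29, 10]}
`out = mapping["y"]["key"] + mapping["b"][0]` → out = 28
So out = 28

Answer: 28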